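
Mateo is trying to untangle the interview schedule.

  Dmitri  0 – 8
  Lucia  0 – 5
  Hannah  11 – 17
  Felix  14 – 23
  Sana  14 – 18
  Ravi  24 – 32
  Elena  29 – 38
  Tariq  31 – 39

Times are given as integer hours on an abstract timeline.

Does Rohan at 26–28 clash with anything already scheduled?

Yes — it overlaps Ravi

Dmitri: ends 8 at or before Rohan starts 26 → clear.
Lucia: ends 5 at or before Rohan starts 26 → clear.
Hannah: ends 17 at or before Rohan starts 26 → clear.
Felix: ends 23 at or before Rohan starts 26 → clear.
Sana: ends 18 at or before Rohan starts 26 → clear.
Ravi: starts 24 before Rohan ends 28, and ends 32 after Rohan starts 26 → overlap.
Elena: starts 29 at or after Rohan ends 28 → clear.
Tariq: starts 31 at or after Rohan ends 28 → clear.
Rohan overlaps Ravi.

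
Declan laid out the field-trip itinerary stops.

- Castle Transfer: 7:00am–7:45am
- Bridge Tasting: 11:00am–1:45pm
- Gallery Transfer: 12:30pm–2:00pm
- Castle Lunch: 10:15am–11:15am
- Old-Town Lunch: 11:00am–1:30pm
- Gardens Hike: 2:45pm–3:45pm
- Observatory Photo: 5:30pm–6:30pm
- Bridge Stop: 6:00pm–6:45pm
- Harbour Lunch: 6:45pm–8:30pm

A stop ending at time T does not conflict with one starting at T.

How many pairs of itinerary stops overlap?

Sorted by start: Castle Transfer, Castle Lunch, Bridge Tasting, Old-Town Lunch, Gallery Transfer, Gardens Hike, Observatory Photo, Bridge Stop, Harbour Lunch.
Castle Lunch starts after Castle Transfer ends, so Castle Transfer has no further overlaps.
Bridge Tasting starts before Castle Lunch ends → Castle Lunch and Bridge Tasting overlap.
Old-Town Lunch starts before Castle Lunch ends → Castle Lunch and Old-Town Lunch overlap.
Gallery Transfer starts after Castle Lunch ends, so Castle Lunch has no further overlaps.
Old-Town Lunch starts before Bridge Tasting ends → Bridge Tasting and Old-Town Lunch overlap.
Gallery Transfer starts before Bridge Tasting ends → Bridge Tasting and Gallery Transfer overlap.
Gardens Hike starts after Bridge Tasting ends, so Bridge Tasting has no further overlaps.
Gallery Transfer starts before Old-Town Lunch ends → Old-Town Lunch and Gallery Transfer overlap.
Gardens Hike starts after Old-Town Lunch ends, so Old-Town Lunch has no further overlaps.
Gardens Hike starts after Gallery Transfer ends, so Gallery Transfer has no further overlaps.
Observatory Photo starts after Gardens Hike ends, so Gardens Hike has no further overlaps.
Bridge Stop starts before Observatory Photo ends → Observatory Photo and Bridge Stop overlap.
Harbour Lunch starts after Observatory Photo ends.
Harbour Lunch starts exactly when Bridge Stop ends (back-to-back, no overlap).
Overlapping pairs: Bridge Stop & Observatory Photo, Bridge Tasting & Castle Lunch, Bridge Tasting & Gallery Transfer, Bridge Tasting & Old-Town Lunch, Castle Lunch & Old-Town Lunch, Gallery Transfer & Old-Town Lunch — 6 in total.

6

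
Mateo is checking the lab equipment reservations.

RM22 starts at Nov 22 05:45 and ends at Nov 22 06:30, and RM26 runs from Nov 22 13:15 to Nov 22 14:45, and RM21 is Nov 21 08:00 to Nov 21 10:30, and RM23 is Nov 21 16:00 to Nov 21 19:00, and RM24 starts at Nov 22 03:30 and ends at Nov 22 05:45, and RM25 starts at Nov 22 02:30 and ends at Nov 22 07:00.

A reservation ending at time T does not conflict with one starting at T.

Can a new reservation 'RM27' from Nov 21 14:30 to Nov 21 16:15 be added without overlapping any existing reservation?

RM21: ends Nov 21 10:30 at or before RM27 starts Nov 21 14:30 → clear.
RM23: starts Nov 21 16:00 before RM27 ends Nov 21 16:15, and ends Nov 21 19:00 after RM27 starts Nov 21 14:30 → overlap.
RM25: starts Nov 22 02:30 at or after RM27 ends Nov 21 16:15 → clear.
RM24: starts Nov 22 03:30 at or after RM27 ends Nov 21 16:15 → clear.
RM22: starts Nov 22 05:45 at or after RM27 ends Nov 21 16:15 → clear.
RM26: starts Nov 22 13:15 at or after RM27 ends Nov 21 16:15 → clear.
RM27 overlaps RM23.

No — it overlaps RM23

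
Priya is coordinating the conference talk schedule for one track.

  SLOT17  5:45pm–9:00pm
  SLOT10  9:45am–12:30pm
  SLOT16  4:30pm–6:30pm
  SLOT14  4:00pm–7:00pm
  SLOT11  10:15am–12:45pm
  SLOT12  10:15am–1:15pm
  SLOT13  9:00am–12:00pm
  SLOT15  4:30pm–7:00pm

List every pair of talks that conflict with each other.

Check each pair: they overlap iff neither finishes before the other starts.
Sorted by start: SLOT13, SLOT10, SLOT11, SLOT12, SLOT14, SLOT15, SLOT16, SLOT17.
SLOT10 starts before SLOT13 ends → SLOT13 and SLOT10 overlap.
SLOT11 starts before SLOT13 ends → SLOT13 and SLOT11 overlap.
SLOT12 starts before SLOT13 ends → SLOT13 and SLOT12 overlap.
SLOT14 starts after SLOT13 ends, so nothing later overlaps SLOT13 either.
SLOT11 starts before SLOT10 ends → SLOT10 and SLOT11 overlap.
SLOT12 starts before SLOT10 ends → SLOT10 and SLOT12 overlap.
SLOT14 starts after SLOT10 ends, so nothing later overlaps SLOT10 either.
SLOT12 starts before SLOT11 ends → SLOT11 and SLOT12 overlap.
SLOT14 starts after SLOT11 ends, so nothing later overlaps SLOT11 either.
SLOT14 starts after SLOT12 ends, so nothing later overlaps SLOT12 either.
SLOT15 starts before SLOT14 ends → SLOT14 and SLOT15 overlap.
SLOT16 starts before SLOT14 ends → SLOT14 and SLOT16 overlap.
SLOT17 starts before SLOT14 ends → SLOT14 and SLOT17 overlap.
SLOT16 starts before SLOT15 ends → SLOT15 and SLOT16 overlap.
SLOT17 starts before SLOT15 ends → SLOT15 and SLOT17 overlap.
SLOT17 starts before SLOT16 ends → SLOT16 and SLOT17 overlap.

SLOT10 & SLOT11, SLOT10 & SLOT12, SLOT10 & SLOT13, SLOT11 & SLOT12, SLOT11 & SLOT13, SLOT12 & SLOT13, SLOT14 & SLOT15, SLOT14 & SLOT16, SLOT14 & SLOT17, SLOT15 & SLOT16, SLOT15 & SLOT17, SLOT16 & SLOT17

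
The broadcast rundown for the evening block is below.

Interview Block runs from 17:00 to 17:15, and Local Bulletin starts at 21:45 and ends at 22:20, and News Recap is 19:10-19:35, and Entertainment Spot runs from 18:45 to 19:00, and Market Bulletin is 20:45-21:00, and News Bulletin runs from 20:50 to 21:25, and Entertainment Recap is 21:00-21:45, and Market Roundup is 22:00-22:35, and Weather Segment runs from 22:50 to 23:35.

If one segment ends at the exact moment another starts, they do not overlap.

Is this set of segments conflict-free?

Sorted by start: Interview Block, Entertainment Spot, News Recap, Market Bulletin, News Bulletin, Entertainment Recap, Local Bulletin, Market Roundup, Weather Segment.
Entertainment Spot starts after Interview Block ends — done with Interview Block.
News Recap starts after Entertainment Spot ends — done with Entertainment Spot.
Market Bulletin starts after News Recap ends — done with News Recap.
News Bulletin starts before Market Bulletin ends → Market Bulletin and News Bulletin overlap.
That's a conflict, so the schedule is not conflict-free.

No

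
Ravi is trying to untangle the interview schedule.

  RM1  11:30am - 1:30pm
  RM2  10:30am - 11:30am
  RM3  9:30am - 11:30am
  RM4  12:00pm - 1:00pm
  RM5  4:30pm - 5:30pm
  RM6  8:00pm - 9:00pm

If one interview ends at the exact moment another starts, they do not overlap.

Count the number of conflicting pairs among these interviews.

Sorted by start: RM3, RM2, RM1, RM4, RM5, RM6.
RM2 starts before RM3 ends → RM3 and RM2 overlap.
RM1 starts exactly when RM3 ends (back-to-back, no overlap) — done with RM3.
RM1 starts exactly when RM2 ends (back-to-back, no overlap) — done with RM2.
RM4 starts before RM1 ends → RM1 and RM4 overlap.
RM5 starts after RM1 ends — done with RM1.
RM5 starts after RM4 ends — done with RM4.
RM6 starts after RM5 ends.
Overlapping pairs: RM1 & RM4, RM2 & RM3 — 2 in total.

2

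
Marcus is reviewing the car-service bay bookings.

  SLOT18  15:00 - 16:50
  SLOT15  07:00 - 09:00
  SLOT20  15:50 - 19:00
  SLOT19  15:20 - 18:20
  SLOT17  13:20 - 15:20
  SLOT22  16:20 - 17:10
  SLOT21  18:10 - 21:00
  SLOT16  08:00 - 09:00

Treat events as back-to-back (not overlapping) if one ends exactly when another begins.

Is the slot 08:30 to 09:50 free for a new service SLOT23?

No — it overlaps SLOT15, SLOT16

SLOT15: starts 07:00 before SLOT23 ends 09:50, and ends 09:00 after SLOT23 starts 08:30 → overlap.
SLOT16: starts 08:00 before SLOT23 ends 09:50, and ends 09:00 after SLOT23 starts 08:30 → overlap.
SLOT17: starts 13:20 at or after SLOT23 ends 09:50 → clear.
SLOT18: starts 15:00 at or after SLOT23 ends 09:50 → clear.
SLOT19: starts 15:20 at or after SLOT23 ends 09:50 → clear.
SLOT20: starts 15:50 at or after SLOT23 ends 09:50 → clear.
SLOT22: starts 16:20 at or after SLOT23 ends 09:50 → clear.
SLOT21: starts 18:10 at or after SLOT23 ends 09:50 → clear.
SLOT23 overlaps SLOT15, SLOT16.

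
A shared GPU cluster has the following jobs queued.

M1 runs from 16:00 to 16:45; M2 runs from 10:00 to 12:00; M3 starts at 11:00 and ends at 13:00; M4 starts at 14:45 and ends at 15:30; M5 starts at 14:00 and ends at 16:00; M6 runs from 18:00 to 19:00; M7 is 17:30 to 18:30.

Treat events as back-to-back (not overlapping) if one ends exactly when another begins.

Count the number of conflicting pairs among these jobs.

Sorted by start: M2, M3, M5, M4, M1, M7, M6.
M3 starts before M2 ends → M2 and M3 overlap.
M5 starts after M2 ends; M2 is clear from here.
M5 starts after M3 ends; M3 is clear from here.
M4 starts before M5 ends → M5 and M4 overlap.
M1 starts exactly when M5 ends (back-to-back, no overlap); M5 is clear from here.
M1 starts after M4 ends; M4 is clear from here.
M7 starts after M1 ends; M1 is clear from here.
M6 starts before M7 ends → M7 and M6 overlap.
Overlapping pairs: M2 & M3, M4 & M5, M6 & M7 — 3 in total.

3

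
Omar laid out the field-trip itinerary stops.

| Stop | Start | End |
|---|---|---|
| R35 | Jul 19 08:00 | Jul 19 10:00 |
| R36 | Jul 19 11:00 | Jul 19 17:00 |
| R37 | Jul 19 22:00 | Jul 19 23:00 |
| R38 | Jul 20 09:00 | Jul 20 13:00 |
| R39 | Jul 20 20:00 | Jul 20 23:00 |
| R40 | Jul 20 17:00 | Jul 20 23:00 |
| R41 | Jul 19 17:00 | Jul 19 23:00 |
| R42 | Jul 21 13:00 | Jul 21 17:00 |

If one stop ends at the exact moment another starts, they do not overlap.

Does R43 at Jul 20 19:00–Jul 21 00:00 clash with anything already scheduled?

R35: ends Jul 19 10:00 at or before R43 starts Jul 20 19:00 → clear.
R36: ends Jul 19 17:00 at or before R43 starts Jul 20 19:00 → clear.
R41: ends Jul 19 23:00 at or before R43 starts Jul 20 19:00 → clear.
R37: ends Jul 19 23:00 at or before R43 starts Jul 20 19:00 → clear.
R38: ends Jul 20 13:00 at or before R43 starts Jul 20 19:00 → clear.
R40: starts Jul 20 17:00 before R43 ends Jul 21 00:00, and ends Jul 20 23:00 after R43 starts Jul 20 19:00 → overlap.
R39: starts Jul 20 20:00 before R43 ends Jul 21 00:00, and ends Jul 20 23:00 after R43 starts Jul 20 19:00 → overlap.
R42: starts Jul 21 13:00 at or after R43 ends Jul 21 00:00 → clear.
R43 overlaps R39, R40.

Yes — it overlaps R39, R40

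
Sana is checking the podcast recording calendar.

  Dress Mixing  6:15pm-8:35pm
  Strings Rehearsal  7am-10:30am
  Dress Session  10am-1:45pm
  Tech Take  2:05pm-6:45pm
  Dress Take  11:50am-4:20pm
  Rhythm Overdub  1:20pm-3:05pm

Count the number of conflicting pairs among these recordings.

7

Check each pair: they overlap iff neither finishes before the other starts.
Sorted by start: Strings Rehearsal, Dress Session, Dress Take, Rhythm Overdub, Tech Take, Dress Mixing.
Dress Session starts before Strings Rehearsal ends → Strings Rehearsal and Dress Session overlap.
Dress Take starts after Strings Rehearsal ends, so nothing later overlaps Strings Rehearsal either.
Dress Take starts before Dress Session ends → Dress Session and Dress Take overlap.
Rhythm Overdub starts before Dress Session ends → Dress Session and Rhythm Overdub overlap.
Tech Take starts after Dress Session ends, so nothing later overlaps Dress Session either.
Rhythm Overdub starts before Dress Take ends → Dress Take and Rhythm Overdub overlap.
Tech Take starts before Dress Take ends → Dress Take and Tech Take overlap.
Dress Mixing starts after Dress Take ends.
Tech Take starts before Rhythm Overdub ends → Rhythm Overdub and Tech Take overlap.
Dress Mixing starts after Rhythm Overdub ends.
Dress Mixing starts before Tech Take ends → Tech Take and Dress Mixing overlap.
Overlapping pairs: Dress Mixing & Tech Take, Dress Session & Dress Take, Dress Session & Rhythm Overdub, Dress Session & Strings Rehearsal, Dress Take & Rhythm Overdub, Dress Take & Tech Take, Rhythm Overdub & Tech Take — 7 in total.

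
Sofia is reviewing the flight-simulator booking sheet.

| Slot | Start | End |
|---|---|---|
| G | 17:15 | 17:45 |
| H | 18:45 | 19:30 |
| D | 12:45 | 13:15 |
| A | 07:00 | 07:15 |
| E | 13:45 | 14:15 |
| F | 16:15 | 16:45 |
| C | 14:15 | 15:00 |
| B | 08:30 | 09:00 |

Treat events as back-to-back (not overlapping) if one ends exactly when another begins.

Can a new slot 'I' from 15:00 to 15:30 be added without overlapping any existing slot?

A: ends 07:15 at or before I starts 15:00 → clear.
B: ends 09:00 at or before I starts 15:00 → clear.
D: ends 13:15 at or before I starts 15:00 → clear.
E: ends 14:15 at or before I starts 15:00 → clear.
C: ends 15:00 at or before I starts 15:00 → clear.
F: starts 16:15 at or after I ends 15:30 → clear.
G: starts 17:15 at or after I ends 15:30 → clear.
H: starts 18:45 at or after I ends 15:30 → clear.

Yes — the slot is free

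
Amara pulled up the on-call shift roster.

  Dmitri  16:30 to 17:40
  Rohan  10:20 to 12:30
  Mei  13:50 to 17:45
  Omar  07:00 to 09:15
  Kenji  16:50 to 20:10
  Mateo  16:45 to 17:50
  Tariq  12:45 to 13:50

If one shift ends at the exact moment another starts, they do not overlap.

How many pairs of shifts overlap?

Sorted by start: Omar, Rohan, Tariq, Mei, Dmitri, Mateo, Kenji.
Rohan starts after Omar ends, so Omar has no further overlaps.
Tariq starts after Rohan ends, so Rohan has no further overlaps.
Mei starts exactly when Tariq ends (back-to-back, no overlap), so Tariq has no further overlaps.
Dmitri starts before Mei ends → Mei and Dmitri overlap.
Mateo starts before Mei ends → Mei and Mateo overlap.
Kenji starts before Mei ends → Mei and Kenji overlap.
Mateo starts before Dmitri ends → Dmitri and Mateo overlap.
Kenji starts before Dmitri ends → Dmitri and Kenji overlap.
Kenji starts before Mateo ends → Mateo and Kenji overlap.
Overlapping pairs: Dmitri & Kenji, Dmitri & Mateo, Dmitri & Mei, Kenji & Mateo, Kenji & Mei, Mateo & Mei — 6 in total.

6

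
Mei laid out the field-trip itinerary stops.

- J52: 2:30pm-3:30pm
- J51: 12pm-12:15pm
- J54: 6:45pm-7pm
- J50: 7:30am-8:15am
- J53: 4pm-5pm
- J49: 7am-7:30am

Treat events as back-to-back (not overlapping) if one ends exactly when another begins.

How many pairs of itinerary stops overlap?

0

Sorted by start: J49, J50, J51, J52, J53, J54.
J50 starts exactly when J49 ends (back-to-back, no overlap), so J49 has no further overlaps.
J51 starts after J50 ends, so J50 has no further overlaps.
J52 starts after J51 ends, so J51 has no further overlaps.
J53 starts after J52 ends, so J52 has no further overlaps.
J54 starts after J53 ends.
No pair overlaps.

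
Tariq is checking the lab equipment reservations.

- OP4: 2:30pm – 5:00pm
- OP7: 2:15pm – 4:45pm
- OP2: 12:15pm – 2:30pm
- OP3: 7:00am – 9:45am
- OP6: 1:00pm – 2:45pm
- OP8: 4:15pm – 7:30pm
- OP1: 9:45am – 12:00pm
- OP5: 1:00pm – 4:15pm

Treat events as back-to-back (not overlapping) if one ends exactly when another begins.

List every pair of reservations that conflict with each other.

OP2 & OP5, OP2 & OP6, OP2 & OP7, OP4 & OP5, OP4 & OP6, OP4 & OP7, OP4 & OP8, OP5 & OP6, OP5 & OP7, OP6 & OP7, OP7 & OP8

Sorted by start: OP3, OP1, OP2, OP5, OP6, OP7, OP4, OP8.
OP1 starts exactly when OP3 ends (back-to-back, no overlap), so nothing later overlaps OP3 either.
OP2 starts after OP1 ends, so nothing later overlaps OP1 either.
OP5 starts before OP2 ends → OP2 and OP5 overlap.
OP6 starts before OP2 ends → OP2 and OP6 overlap.
OP7 starts before OP2 ends → OP2 and OP7 overlap.
OP4 starts exactly when OP2 ends (back-to-back, no overlap), so nothing later overlaps OP2 either.
OP6 starts before OP5 ends → OP5 and OP6 overlap.
OP7 starts before OP5 ends → OP5 and OP7 overlap.
OP4 starts before OP5 ends → OP5 and OP4 overlap.
OP8 starts exactly when OP5 ends (back-to-back, no overlap).
OP7 starts before OP6 ends → OP6 and OP7 overlap.
OP4 starts before OP6 ends → OP6 and OP4 overlap.
OP8 starts after OP6 ends.
OP4 starts before OP7 ends → OP7 and OP4 overlap.
OP8 starts before OP7 ends → OP7 and OP8 overlap.
OP8 starts before OP4 ends → OP4 and OP8 overlap.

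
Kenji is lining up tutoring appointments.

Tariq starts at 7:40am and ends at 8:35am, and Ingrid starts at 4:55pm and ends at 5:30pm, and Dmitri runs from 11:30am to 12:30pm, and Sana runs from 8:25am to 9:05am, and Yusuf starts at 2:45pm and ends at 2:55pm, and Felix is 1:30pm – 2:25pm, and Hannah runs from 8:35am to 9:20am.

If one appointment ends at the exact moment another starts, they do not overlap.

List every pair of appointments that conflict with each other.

Hannah & Sana, Sana & Tariq

Check each pair: they overlap iff neither finishes before the other starts.
Sorted by start: Tariq, Sana, Hannah, Dmitri, Felix, Yusuf, Ingrid.
Sana starts before Tariq ends → Tariq and Sana overlap.
Hannah starts exactly when Tariq ends (back-to-back, no overlap), so nothing later overlaps Tariq either.
Hannah starts before Sana ends → Sana and Hannah overlap.
Dmitri starts after Sana ends, so nothing later overlaps Sana either.
Dmitri starts after Hannah ends, so nothing later overlaps Hannah either.
Felix starts after Dmitri ends, so nothing later overlaps Dmitri either.
Yusuf starts after Felix ends, so nothing later overlaps Felix either.
Ingrid starts after Yusuf ends.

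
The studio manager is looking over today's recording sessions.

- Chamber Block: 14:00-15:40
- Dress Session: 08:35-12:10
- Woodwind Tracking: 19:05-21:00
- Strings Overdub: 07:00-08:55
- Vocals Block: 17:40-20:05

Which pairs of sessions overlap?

Dress Session & Strings Overdub, Vocals Block & Woodwind Tracking

Sorted by start: Strings Overdub, Dress Session, Chamber Block, Vocals Block, Woodwind Tracking.
Dress Session starts before Strings Overdub ends → Strings Overdub and Dress Session overlap.
Chamber Block starts after Strings Overdub ends, so nothing later overlaps Strings Overdub either.
Chamber Block starts after Dress Session ends, so nothing later overlaps Dress Session either.
Vocals Block starts after Chamber Block ends, so nothing later overlaps Chamber Block either.
Woodwind Tracking starts before Vocals Block ends → Vocals Block and Woodwind Tracking overlap.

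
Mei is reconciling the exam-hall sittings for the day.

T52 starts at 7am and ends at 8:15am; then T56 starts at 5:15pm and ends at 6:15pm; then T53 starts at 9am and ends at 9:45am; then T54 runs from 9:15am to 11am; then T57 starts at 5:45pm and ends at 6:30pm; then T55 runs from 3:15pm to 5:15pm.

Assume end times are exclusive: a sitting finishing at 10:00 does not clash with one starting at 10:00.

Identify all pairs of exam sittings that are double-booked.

Sorted by start: T52, T53, T54, T55, T56, T57.
T53 starts after T52 ends, so nothing later overlaps T52 either.
T54 starts before T53 ends → T53 and T54 overlap.
T55 starts after T53 ends, so nothing later overlaps T53 either.
T55 starts after T54 ends, so nothing later overlaps T54 either.
T56 starts exactly when T55 ends (back-to-back, no overlap), so nothing later overlaps T55 either.
T57 starts before T56 ends → T56 and T57 overlap.

T53 & T54, T56 & T57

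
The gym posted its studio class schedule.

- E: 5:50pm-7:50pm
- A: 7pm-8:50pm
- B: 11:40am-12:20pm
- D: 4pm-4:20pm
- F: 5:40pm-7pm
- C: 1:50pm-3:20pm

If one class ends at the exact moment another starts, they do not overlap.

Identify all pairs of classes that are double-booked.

Sorted by start: B, C, D, F, E, A.
C starts after B ends, so nothing later overlaps B either.
D starts after C ends, so nothing later overlaps C either.
F starts after D ends, so nothing later overlaps D either.
E starts before F ends → F and E overlap.
A starts exactly when F ends (back-to-back, no overlap).
A starts before E ends → E and A overlap.

A & E, E & F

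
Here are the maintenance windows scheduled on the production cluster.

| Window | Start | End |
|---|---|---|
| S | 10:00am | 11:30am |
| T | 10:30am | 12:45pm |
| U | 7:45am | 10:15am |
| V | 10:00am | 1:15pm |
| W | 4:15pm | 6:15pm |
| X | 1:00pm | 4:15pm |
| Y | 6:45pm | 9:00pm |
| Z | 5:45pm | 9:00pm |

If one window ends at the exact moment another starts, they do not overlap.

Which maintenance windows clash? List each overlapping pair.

Sorted by start: U, S, V, T, X, W, Z, Y.
S starts before U ends → U and S overlap.
V starts before U ends → U and V overlap.
T starts after U ends, so nothing later overlaps U either.
V starts before S ends → S and V overlap.
T starts before S ends → S and T overlap.
X starts after S ends, so nothing later overlaps S either.
T starts before V ends → V and T overlap.
X starts before V ends → V and X overlap.
W starts after V ends, so nothing later overlaps V either.
X starts after T ends, so nothing later overlaps T either.
W starts exactly when X ends (back-to-back, no overlap), so nothing later overlaps X either.
Z starts before W ends → W and Z overlap.
Y starts after W ends.
Y starts before Z ends → Z and Y overlap.

S & T, S & U, S & V, T & V, U & V, V & X, W & Z, Y & Z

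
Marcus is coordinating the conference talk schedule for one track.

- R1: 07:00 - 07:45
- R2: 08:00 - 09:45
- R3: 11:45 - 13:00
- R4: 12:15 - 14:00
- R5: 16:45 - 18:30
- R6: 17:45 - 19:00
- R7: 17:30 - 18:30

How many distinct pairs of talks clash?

Check each pair: they overlap iff neither finishes before the other starts.
Sorted by start: R1, R2, R3, R4, R5, R7, R6.
R2 starts after R1 ends; R1 is clear from here.
R3 starts after R2 ends; R2 is clear from here.
R4 starts before R3 ends → R3 and R4 overlap.
R5 starts after R3 ends; R3 is clear from here.
R5 starts after R4 ends; R4 is clear from here.
R7 starts before R5 ends → R5 and R7 overlap.
R6 starts before R5 ends → R5 and R6 overlap.
R6 starts before R7 ends → R7 and R6 overlap.
Overlapping pairs: R3 & R4, R5 & R6, R5 & R7, R6 & R7 — 4 in total.

4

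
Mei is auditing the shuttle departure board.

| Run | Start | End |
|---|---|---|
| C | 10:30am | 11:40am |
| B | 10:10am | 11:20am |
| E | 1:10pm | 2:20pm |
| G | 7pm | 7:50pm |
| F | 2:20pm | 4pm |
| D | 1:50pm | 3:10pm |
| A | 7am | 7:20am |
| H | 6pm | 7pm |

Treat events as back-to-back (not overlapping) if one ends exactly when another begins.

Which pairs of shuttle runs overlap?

B & C, D & E, D & F

Check each pair: they overlap iff neither finishes before the other starts.
Sorted by start: A, B, C, E, D, F, H, G.
B starts after A ends, so A has no further overlaps.
C starts before B ends → B and C overlap.
E starts after B ends, so B has no further overlaps.
E starts after C ends, so C has no further overlaps.
D starts before E ends → E and D overlap.
F starts exactly when E ends (back-to-back, no overlap), so E has no further overlaps.
F starts before D ends → D and F overlap.
H starts after D ends, so D has no further overlaps.
H starts after F ends, so F has no further overlaps.
G starts exactly when H ends (back-to-back, no overlap).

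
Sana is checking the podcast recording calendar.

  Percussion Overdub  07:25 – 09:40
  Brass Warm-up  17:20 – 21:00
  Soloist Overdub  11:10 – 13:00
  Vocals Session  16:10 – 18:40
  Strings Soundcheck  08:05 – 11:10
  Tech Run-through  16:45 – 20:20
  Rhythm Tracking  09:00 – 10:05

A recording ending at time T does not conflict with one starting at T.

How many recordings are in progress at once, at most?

Sweep the timeline, counting +1 at each start and −1 at each end (ends before starts at a tie):
07:25 start Percussion Overdub → 1
08:05 start Strings Soundcheck → 2
09:00 start Rhythm Tracking → 3
09:40 end Percussion Overdub → 2
10:05 end Rhythm Tracking → 1
11:10 end Strings Soundcheck → 0
11:10 start Soloist Overdub → 1
13:00 end Soloist Overdub → 0
16:10 start Vocals Session → 1
16:45 start Tech Run-through → 2
17:20 start Brass Warm-up → 3
18:40 end Vocals Session → 2
20:20 end Tech Run-through → 1
21:00 end Brass Warm-up → 0
Peak is 3, at 09:00 (Percussion Overdub, Rhythm Tracking, Strings Soundcheck).

3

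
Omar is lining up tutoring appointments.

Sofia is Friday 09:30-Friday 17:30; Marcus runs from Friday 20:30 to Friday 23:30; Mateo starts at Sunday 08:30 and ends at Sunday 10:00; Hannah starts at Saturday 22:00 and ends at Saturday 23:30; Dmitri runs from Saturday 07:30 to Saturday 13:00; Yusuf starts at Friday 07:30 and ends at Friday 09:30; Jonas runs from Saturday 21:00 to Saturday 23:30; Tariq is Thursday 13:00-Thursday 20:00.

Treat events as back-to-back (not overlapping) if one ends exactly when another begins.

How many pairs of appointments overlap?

1

Sorted by start: Tariq, Yusuf, Sofia, Marcus, Dmitri, Jonas, Hannah, Mateo.
Yusuf starts after Tariq ends, so Tariq has no further overlaps.
Sofia starts exactly when Yusuf ends (back-to-back, no overlap), so Yusuf has no further overlaps.
Marcus starts after Sofia ends, so Sofia has no further overlaps.
Dmitri starts after Marcus ends, so Marcus has no further overlaps.
Jonas starts after Dmitri ends, so Dmitri has no further overlaps.
Hannah starts before Jonas ends → Jonas and Hannah overlap.
Mateo starts after Jonas ends.
Mateo starts after Hannah ends.
Overlapping pairs: Hannah & Jonas — 1 in total.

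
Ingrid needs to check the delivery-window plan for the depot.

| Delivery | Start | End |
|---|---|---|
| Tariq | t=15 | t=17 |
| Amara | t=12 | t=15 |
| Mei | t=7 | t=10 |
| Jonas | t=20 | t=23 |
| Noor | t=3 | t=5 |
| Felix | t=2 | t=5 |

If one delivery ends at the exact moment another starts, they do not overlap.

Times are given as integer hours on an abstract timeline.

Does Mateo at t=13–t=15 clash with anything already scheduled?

Yes — it overlaps Amara

Felix: ends t=5 at or before Mateo starts t=13 → clear.
Noor: ends t=5 at or before Mateo starts t=13 → clear.
Mei: ends t=10 at or before Mateo starts t=13 → clear.
Amara: starts t=12 before Mateo ends t=15, and ends t=15 after Mateo starts t=13 → overlap.
Tariq: starts t=15 at or after Mateo ends t=15 → clear.
Jonas: starts t=20 at or after Mateo ends t=15 → clear.
Mateo overlaps Amara.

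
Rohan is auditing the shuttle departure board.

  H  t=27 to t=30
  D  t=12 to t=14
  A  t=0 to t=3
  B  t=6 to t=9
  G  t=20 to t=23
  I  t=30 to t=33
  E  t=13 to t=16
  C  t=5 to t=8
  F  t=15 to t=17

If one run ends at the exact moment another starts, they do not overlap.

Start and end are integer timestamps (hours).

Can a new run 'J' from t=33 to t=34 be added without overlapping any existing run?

Yes — the slot is free

A: ends t=3 at or before J starts t=33 → clear.
C: ends t=8 at or before J starts t=33 → clear.
B: ends t=9 at or before J starts t=33 → clear.
D: ends t=14 at or before J starts t=33 → clear.
E: ends t=16 at or before J starts t=33 → clear.
F: ends t=17 at or before J starts t=33 → clear.
G: ends t=23 at or before J starts t=33 → clear.
H: ends t=30 at or before J starts t=33 → clear.
I: ends t=33 at or before J starts t=33 → clear.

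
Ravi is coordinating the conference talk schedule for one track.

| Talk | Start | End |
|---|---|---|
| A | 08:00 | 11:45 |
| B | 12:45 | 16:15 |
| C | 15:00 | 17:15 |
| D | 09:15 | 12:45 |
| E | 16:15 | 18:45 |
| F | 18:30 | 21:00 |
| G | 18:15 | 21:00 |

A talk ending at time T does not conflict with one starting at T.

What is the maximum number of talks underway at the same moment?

Sweep the timeline, counting +1 at each start and −1 at each end (ends before starts at a tie):
08:00 start A → 1
09:15 start D → 2
11:45 end A → 1
12:45 end D → 0
12:45 start B → 1
15:00 start C → 2
16:15 end B → 1
16:15 start E → 2
17:15 end C → 1
18:15 start G → 2
18:30 start F → 3
18:45 end E → 2
21:00 end F → 1
21:00 end G → 0
Peak is 3, at 18:30 (E, F, G).

3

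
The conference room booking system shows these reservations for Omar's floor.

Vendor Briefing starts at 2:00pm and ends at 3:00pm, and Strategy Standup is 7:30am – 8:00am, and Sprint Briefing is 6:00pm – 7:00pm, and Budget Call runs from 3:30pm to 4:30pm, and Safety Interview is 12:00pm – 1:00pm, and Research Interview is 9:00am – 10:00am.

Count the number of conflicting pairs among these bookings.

Check each pair: they overlap iff neither finishes before the other starts.
Sorted by start: Strategy Standup, Research Interview, Safety Interview, Vendor Briefing, Budget Call, Sprint Briefing.
Research Interview starts after Strategy Standup ends — done with Strategy Standup.
Safety Interview starts after Research Interview ends — done with Research Interview.
Vendor Briefing starts after Safety Interview ends — done with Safety Interview.
Budget Call starts after Vendor Briefing ends — done with Vendor Briefing.
Sprint Briefing starts after Budget Call ends.
No pair overlaps.

0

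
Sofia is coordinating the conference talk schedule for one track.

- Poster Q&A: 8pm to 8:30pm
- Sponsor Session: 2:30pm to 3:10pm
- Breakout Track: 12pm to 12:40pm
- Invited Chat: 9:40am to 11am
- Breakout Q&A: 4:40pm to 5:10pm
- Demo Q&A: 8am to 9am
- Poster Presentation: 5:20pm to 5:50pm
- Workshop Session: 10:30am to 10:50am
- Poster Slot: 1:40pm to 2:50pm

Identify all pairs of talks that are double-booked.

Two intervals overlap when each starts before the other ends.
Sorted by start: Demo Q&A, Invited Chat, Workshop Session, Breakout Track, Poster Slot, Sponsor Session, Breakout Q&A, Poster Presentation, Poster Q&A.
Invited Chat starts after Demo Q&A ends, so Demo Q&A has no further overlaps.
Workshop Session starts before Invited Chat ends → Invited Chat and Workshop Session overlap.
Breakout Track starts after Invited Chat ends, so Invited Chat has no further overlaps.
Breakout Track starts after Workshop Session ends, so Workshop Session has no further overlaps.
Poster Slot starts after Breakout Track ends, so Breakout Track has no further overlaps.
Sponsor Session starts before Poster Slot ends → Poster Slot and Sponsor Session overlap.
Breakout Q&A starts after Poster Slot ends, so Poster Slot has no further overlaps.
Breakout Q&A starts after Sponsor Session ends, so Sponsor Session has no further overlaps.
Poster Presentation starts after Breakout Q&A ends, so Breakout Q&A has no further overlaps.
Poster Q&A starts after Poster Presentation ends.

Invited Chat & Workshop Session, Poster Slot & Sponsor Session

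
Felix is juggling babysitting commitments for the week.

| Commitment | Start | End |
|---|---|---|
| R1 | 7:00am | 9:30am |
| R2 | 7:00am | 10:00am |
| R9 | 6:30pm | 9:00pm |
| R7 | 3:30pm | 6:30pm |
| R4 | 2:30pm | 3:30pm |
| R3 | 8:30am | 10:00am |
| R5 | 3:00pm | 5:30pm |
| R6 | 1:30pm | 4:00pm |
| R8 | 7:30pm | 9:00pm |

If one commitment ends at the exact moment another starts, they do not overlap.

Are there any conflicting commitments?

Sorted by start: R1, R2, R3, R6, R4, R5, R7, R9, R8.
R2 starts before R1 ends → R1 and R2 overlap.
That's a conflict, so the schedule is not conflict-free.

Yes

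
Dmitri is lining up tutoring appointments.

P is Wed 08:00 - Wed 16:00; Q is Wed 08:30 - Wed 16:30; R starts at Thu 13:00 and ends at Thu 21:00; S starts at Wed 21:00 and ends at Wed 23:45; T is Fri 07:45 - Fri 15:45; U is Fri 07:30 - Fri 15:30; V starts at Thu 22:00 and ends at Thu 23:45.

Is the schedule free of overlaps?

Sorted by start: P, Q, S, R, V, U, T.
Q starts before P ends → P and Q overlap.
That's a conflict, so the schedule is not conflict-free.

No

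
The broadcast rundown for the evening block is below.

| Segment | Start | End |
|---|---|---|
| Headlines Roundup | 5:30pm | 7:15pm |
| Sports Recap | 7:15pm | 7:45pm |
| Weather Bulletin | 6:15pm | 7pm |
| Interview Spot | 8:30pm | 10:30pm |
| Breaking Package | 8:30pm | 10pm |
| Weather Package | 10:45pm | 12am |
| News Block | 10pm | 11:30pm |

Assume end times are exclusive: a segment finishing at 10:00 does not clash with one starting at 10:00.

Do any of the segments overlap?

Yes

Sorted by start: Headlines Roundup, Weather Bulletin, Sports Recap, Interview Spot, Breaking Package, News Block, Weather Package.
Weather Bulletin starts before Headlines Roundup ends → Headlines Roundup and Weather Bulletin overlap.
That's a conflict, so the schedule is not conflict-free.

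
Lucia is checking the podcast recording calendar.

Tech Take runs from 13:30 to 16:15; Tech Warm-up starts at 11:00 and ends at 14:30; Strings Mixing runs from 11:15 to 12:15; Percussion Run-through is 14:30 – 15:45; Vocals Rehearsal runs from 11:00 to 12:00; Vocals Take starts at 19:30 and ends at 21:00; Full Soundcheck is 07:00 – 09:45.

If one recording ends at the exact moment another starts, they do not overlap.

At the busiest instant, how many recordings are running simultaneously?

Sort all start/end points and keep a running count:
07:00 start Full Soundcheck → 1
09:45 end Full Soundcheck → 0
11:00 start Tech Warm-up → 1
11:00 start Vocals Rehearsal → 2
11:15 start Strings Mixing → 3
12:00 end Vocals Rehearsal → 2
12:15 end Strings Mixing → 1
13:30 start Tech Take → 2
14:30 end Tech Warm-up → 1
14:30 start Percussion Run-through → 2
15:45 end Percussion Run-through → 1
16:15 end Tech Take → 0
19:30 start Vocals Take → 1
21:00 end Vocals Take → 0
Peak is 3, at 11:15 (Strings Mixing, Tech Warm-up, Vocals Rehearsal).

3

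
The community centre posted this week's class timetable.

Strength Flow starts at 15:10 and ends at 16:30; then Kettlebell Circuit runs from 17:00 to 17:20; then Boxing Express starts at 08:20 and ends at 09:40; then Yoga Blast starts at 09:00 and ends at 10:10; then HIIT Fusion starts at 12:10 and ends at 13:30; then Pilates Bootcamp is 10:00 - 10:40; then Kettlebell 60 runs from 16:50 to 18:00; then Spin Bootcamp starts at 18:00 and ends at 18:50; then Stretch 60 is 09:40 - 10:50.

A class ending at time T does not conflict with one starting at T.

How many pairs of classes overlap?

Sorted by start: Boxing Express, Yoga Blast, Stretch 60, Pilates Bootcamp, HIIT Fusion, Strength Flow, Kettlebell 60, Kettlebell Circuit, Spin Bootcamp.
Yoga Blast starts before Boxing Express ends → Boxing Express and Yoga Blast overlap.
Stretch 60 starts exactly when Boxing Express ends (back-to-back, no overlap); Boxing Express is clear from here.
Stretch 60 starts before Yoga Blast ends → Yoga Blast and Stretch 60 overlap.
Pilates Bootcamp starts before Yoga Blast ends → Yoga Blast and Pilates Bootcamp overlap.
HIIT Fusion starts after Yoga Blast ends; Yoga Blast is clear from here.
Pilates Bootcamp starts before Stretch 60 ends → Stretch 60 and Pilates Bootcamp overlap.
HIIT Fusion starts after Stretch 60 ends; Stretch 60 is clear from here.
HIIT Fusion starts after Pilates Bootcamp ends; Pilates Bootcamp is clear from here.
Strength Flow starts after HIIT Fusion ends; HIIT Fusion is clear from here.
Kettlebell 60 starts after Strength Flow ends; Strength Flow is clear from here.
Kettlebell Circuit starts before Kettlebell 60 ends → Kettlebell 60 and Kettlebell Circuit overlap.
Spin Bootcamp starts exactly when Kettlebell 60 ends (back-to-back, no overlap).
Spin Bootcamp starts after Kettlebell Circuit ends.
Overlapping pairs: Boxing Express & Yoga Blast, Kettlebell 60 & Kettlebell Circuit, Pilates Bootcamp & Stretch 60, Pilates Bootcamp & Yoga Blast, Stretch 60 & Yoga Blast — 5 in total.

5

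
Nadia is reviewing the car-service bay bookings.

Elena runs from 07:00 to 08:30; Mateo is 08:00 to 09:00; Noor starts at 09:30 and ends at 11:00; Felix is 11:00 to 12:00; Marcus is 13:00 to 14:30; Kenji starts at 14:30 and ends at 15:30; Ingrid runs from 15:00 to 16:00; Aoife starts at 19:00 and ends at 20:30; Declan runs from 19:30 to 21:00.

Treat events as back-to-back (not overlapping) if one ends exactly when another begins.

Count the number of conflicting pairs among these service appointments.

Sorted by start: Elena, Mateo, Noor, Felix, Marcus, Kenji, Ingrid, Aoife, Declan.
Mateo starts before Elena ends → Elena and Mateo overlap.
Noor starts after Elena ends — done with Elena.
Noor starts after Mateo ends — done with Mateo.
Felix starts exactly when Noor ends (back-to-back, no overlap) — done with Noor.
Marcus starts after Felix ends — done with Felix.
Kenji starts exactly when Marcus ends (back-to-back, no overlap) — done with Marcus.
Ingrid starts before Kenji ends → Kenji and Ingrid overlap.
Aoife starts after Kenji ends — done with Kenji.
Aoife starts after Ingrid ends — done with Ingrid.
Declan starts before Aoife ends → Aoife and Declan overlap.
Overlapping pairs: Aoife & Declan, Elena & Mateo, Ingrid & Kenji — 3 in total.

3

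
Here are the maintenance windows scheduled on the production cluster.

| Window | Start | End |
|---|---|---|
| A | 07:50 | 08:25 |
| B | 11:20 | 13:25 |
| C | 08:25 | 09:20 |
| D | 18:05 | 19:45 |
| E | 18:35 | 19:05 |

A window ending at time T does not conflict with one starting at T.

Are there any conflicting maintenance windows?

Yes

Sorted by start: A, C, B, D, E.
C starts exactly when A ends (back-to-back, no overlap); A is clear from here.
B starts after C ends; C is clear from here.
D starts after B ends; B is clear from here.
E starts before D ends → D and E overlap.
That's a conflict, so the schedule is not conflict-free.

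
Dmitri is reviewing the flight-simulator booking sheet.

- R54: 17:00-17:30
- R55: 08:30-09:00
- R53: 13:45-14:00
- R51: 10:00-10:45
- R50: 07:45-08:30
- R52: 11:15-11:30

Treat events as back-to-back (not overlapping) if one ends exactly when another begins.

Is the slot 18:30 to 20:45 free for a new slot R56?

Yes — the slot is free

R50: ends 08:30 at or before R56 starts 18:30 → clear.
R55: ends 09:00 at or before R56 starts 18:30 → clear.
R51: ends 10:45 at or before R56 starts 18:30 → clear.
R52: ends 11:30 at or before R56 starts 18:30 → clear.
R53: ends 14:00 at or before R56 starts 18:30 → clear.
R54: ends 17:30 at or before R56 starts 18:30 → clear.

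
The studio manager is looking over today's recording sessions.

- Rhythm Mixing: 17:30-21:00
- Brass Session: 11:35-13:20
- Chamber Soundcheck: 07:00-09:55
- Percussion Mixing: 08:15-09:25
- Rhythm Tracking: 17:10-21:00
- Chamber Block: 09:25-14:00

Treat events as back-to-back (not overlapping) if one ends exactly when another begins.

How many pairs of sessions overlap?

4

Sorted by start: Chamber Soundcheck, Percussion Mixing, Chamber Block, Brass Session, Rhythm Tracking, Rhythm Mixing.
Percussion Mixing starts before Chamber Soundcheck ends → Chamber Soundcheck and Percussion Mixing overlap.
Chamber Block starts before Chamber Soundcheck ends → Chamber Soundcheck and Chamber Block overlap.
Brass Session starts after Chamber Soundcheck ends, so nothing later overlaps Chamber Soundcheck either.
Chamber Block starts exactly when Percussion Mixing ends (back-to-back, no overlap), so nothing later overlaps Percussion Mixing either.
Brass Session starts before Chamber Block ends → Chamber Block and Brass Session overlap.
Rhythm Tracking starts after Chamber Block ends, so nothing later overlaps Chamber Block either.
Rhythm Tracking starts after Brass Session ends, so nothing later overlaps Brass Session either.
Rhythm Mixing starts before Rhythm Tracking ends → Rhythm Tracking and Rhythm Mixing overlap.
Overlapping pairs: Brass Session & Chamber Block, Chamber Block & Chamber Soundcheck, Chamber Soundcheck & Percussion Mixing, Rhythm Mixing & Rhythm Tracking — 4 in total.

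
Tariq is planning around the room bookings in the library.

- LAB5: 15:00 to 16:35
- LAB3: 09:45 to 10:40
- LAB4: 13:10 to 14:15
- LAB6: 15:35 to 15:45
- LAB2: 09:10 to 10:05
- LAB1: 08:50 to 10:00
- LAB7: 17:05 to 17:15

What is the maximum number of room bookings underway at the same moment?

Sort all start/end points and keep a running count:
08:50 start LAB1 → 1
09:10 start LAB2 → 2
09:45 start LAB3 → 3
10:00 end LAB1 → 2
10:05 end LAB2 → 1
10:40 end LAB3 → 0
13:10 start LAB4 → 1
14:15 end LAB4 → 0
15:00 start LAB5 → 1
15:35 start LAB6 → 2
15:45 end LAB6 → 1
16:35 end LAB5 → 0
17:05 start LAB7 → 1
17:15 end LAB7 → 0
Peak is 3, at 09:45 (LAB1, LAB2, LAB3).

3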